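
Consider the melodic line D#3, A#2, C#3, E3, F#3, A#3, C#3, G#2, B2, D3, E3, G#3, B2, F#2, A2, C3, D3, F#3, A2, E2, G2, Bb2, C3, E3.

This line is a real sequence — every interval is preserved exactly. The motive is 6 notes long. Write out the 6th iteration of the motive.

F2 C2 Eb2 Gb2 Ab2 C3

Unit = 6 notes; the statements start on D#3, C#3, B2, A2, moving down a 2nd each time.
Continuing the starts: G2 → F2.
So cell 6 is F2 C2 Eb2 Gb2 Ab2 C3.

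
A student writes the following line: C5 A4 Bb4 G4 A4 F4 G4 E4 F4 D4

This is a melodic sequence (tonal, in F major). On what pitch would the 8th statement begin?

Taking 2-note groups, the heads are C5, Bb4, A4, G4, F4: the pattern moves down a 2nd.
Extending the heads down a 2nd: E4 → D4 → C4.

C4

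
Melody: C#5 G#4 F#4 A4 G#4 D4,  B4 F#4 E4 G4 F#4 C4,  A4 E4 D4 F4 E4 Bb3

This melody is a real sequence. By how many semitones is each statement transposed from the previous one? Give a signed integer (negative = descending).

With a 6-note motive the entries are C#5, B4, A4, each down a 2nd from the previous.
Counting half-steps from C#5 to B4: -2.

-2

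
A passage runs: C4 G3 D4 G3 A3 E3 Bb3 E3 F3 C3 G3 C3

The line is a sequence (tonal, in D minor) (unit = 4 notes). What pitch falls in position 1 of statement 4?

Grouping in 4s, the 1st note of each cell is C4, A3, F3.
One more down a 3rd gives D3.

D3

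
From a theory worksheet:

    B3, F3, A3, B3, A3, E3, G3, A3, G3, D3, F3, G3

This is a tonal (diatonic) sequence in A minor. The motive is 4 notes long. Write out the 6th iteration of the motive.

D3 A2 C3 D3

Taking 4-note groups, the heads are B3, A3, G3: the pattern moves down a 2nd.
Carrying on: F3 → E3 → D3.
So cell 6 is D3 A2 C3 D3.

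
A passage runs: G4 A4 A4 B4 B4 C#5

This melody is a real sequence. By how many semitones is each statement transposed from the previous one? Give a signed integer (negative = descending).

With a 2-note motive the entries are G4, A4, B4, each up a 2nd from the previous.
Counting half-steps from G4 to A4: 2.

2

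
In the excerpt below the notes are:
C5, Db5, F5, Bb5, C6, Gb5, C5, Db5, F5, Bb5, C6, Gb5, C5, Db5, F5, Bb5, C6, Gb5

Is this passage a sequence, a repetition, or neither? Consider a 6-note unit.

repetition

Each 6-note cell is identical (C5 Db5 F5 Bb5 C6 Gb5), restated at the same pitch.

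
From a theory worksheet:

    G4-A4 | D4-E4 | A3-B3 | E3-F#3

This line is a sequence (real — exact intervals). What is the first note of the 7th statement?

C#2

Taking 2-note groups, the heads are G4, D4, A3, E3: the pattern moves down a 4th.
Extending the heads down a 4th: B2 → F#2 → C#2.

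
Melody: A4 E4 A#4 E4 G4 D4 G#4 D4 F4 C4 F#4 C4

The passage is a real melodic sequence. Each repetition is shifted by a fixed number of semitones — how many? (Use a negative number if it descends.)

-2

The 4-note cells begin on A4, G4, F4 — each down a 2nd from the last.
Counting half-steps from A4 to G4: -2.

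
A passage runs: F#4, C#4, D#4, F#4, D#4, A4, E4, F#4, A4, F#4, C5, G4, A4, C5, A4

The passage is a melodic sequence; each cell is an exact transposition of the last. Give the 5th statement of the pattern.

The 5-note cells begin on F#4, A4, C5 — each up a 3rd from the last.
Extending up a 3rd: Eb5 → Gb5.
So cell 5 is Gb5 Db5 Eb5 Gb5 Eb5.

Gb5 Db5 Eb5 Gb5 Eb5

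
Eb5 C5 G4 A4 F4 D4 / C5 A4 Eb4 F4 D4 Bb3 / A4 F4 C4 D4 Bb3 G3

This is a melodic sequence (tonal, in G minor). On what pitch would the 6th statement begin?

Bb3

The 6-note cells begin on Eb5, C5, A4 — each down a 3rd from the last.
Continuing: F4 → D4 → Bb3. Statement 6 starts on Bb3.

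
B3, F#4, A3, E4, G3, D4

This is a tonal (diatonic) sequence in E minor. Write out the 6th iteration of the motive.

D3 A3

The 2-note cells begin on B3, A3, G3 — each down a 2nd from the last.
Carrying on: F#3 → E3 → D3.
From D3 the diatonic shape gives D3 A3.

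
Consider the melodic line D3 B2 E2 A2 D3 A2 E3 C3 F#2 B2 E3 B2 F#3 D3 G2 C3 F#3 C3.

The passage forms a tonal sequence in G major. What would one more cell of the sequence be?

G3 E3 A2 D3 G3 D3

Unit = 6 notes; the statements start on D3, E3, F#3, moving up a 2nd each time.
So cell 4 is G3 E3 A2 D3 G3 D3.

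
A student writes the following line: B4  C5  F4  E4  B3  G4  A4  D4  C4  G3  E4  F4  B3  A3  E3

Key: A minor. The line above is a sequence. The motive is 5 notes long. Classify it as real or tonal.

tonal

Every note is diatonic to A minor.
Cell 1 has +1 semitones from note 1 to 2, but cell 2 has +2 — the interval quality changes while the contour stays the same, which is the hallmark of a tonal sequence.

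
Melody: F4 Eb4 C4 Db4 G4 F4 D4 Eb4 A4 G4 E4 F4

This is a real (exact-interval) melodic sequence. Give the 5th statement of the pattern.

C#5 B4 G#4 A4

Taking 4-note groups, the heads are F4, G4, A4: the pattern moves up a 2nd.
Continuing the starts: B4 → C#5.
Statement 5 starts on C#5 and keeps the same exact contour: C#5 B4 G#4 A4.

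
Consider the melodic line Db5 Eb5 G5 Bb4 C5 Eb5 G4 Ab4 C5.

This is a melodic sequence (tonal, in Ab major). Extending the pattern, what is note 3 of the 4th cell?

The unit is 3 notes. Position-3 pitches of the 3 shown cells: G5, Eb5, C5.
Each moves down a 3rd; the next is Ab4.

Ab4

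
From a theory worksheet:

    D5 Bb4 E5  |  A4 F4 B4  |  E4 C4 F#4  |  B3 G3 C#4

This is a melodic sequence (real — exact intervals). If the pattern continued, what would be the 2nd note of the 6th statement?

The unit is 3 notes. Position-2 pitches of the 4 shown cells: Bb4, F4, C4, G3.
Carrying that down a 4th forward: D3 → A2.

A2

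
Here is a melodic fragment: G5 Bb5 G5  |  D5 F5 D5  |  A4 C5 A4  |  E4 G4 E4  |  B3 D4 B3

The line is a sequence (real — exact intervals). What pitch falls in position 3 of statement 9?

With 3-note cells, note 3 of each statement runs G5, D5, A4, E4, B3.
Carrying that down a 4th forward: F#3 → C#3 → G#2 → D#2.

D#2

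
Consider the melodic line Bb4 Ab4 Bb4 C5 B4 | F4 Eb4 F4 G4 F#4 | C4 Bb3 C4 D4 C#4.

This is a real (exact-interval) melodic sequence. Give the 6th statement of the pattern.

A2 G2 A2 B2 A#2

Unit = 5 notes; the statements start on Bb4, F4, C4, moving down a 4th each time.
Carrying on: G3 → D3 → A2.
From A2 the exact shape gives A2 G2 A2 B2 A#2.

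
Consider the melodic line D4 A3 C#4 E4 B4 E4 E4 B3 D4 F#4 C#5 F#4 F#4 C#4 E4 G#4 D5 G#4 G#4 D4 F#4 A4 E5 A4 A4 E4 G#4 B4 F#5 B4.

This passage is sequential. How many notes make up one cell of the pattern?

There are 30 notes; a 6-note unit gives 5 cells:
D4 A3 C#4 E4 B4 E4 | E4 B3 D4 F#4 C#5 F#4 | F#4 C#4 E4 G#4 D5 G#4 | G#4 D4 F#4 A4 E5 A4 | A4 E4 G#4 B4 F#5 B4
Every group is a transposition up a 2nd of the one before; no shorter unit works.

6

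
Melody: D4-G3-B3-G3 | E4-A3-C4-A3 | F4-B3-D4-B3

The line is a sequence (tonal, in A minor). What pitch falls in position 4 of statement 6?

With 4-note cells, note 4 of each statement runs G3, A3, B3.
Carrying that up a 2nd forward: C4 → D4 → E4.

E4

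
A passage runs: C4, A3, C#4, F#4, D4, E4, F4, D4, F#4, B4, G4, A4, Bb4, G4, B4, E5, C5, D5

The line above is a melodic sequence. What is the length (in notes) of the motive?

There are 18 notes; a 6-note unit gives 3 cells:
C4 A3 C#4 F#4 D4 E4 | F4 D4 F#4 B4 G4 A4 | Bb4 G4 B4 E5 C5 D5
Each cell is the previous one up a 4th — so the unit is 6 notes.

6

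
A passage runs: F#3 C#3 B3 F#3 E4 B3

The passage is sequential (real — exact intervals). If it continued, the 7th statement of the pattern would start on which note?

With a 2-note motive the entries are F#3, B3, E4, each up a 4th from the previous.
Extending the heads up a 4th: A4 → D5 → G5 → C6.

C6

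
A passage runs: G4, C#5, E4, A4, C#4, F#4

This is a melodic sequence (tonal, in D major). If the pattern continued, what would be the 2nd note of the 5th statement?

The unit is 2 notes. Position-2 pitches of the 3 shown cells: C#5, A4, F#4.
Each moves down a 3rd. Continuing: D4 → B3.

B3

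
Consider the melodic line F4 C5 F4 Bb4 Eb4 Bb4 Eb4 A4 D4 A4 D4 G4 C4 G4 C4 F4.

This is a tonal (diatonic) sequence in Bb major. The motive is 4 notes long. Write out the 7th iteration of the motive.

G3 D4 G3 C4

With a 4-note motive the entries are F4, Eb4, D4, C4, each down a 2nd from the previous.
Carrying on: Bb3 → A3 → G3.
So cell 7 is G3 D4 G3 C4.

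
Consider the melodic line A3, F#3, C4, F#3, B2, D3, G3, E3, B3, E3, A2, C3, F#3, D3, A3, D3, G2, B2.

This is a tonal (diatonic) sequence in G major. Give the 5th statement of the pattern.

D3 B2 F#3 B2 E2 G2

Unit = 6 notes; the statements start on A3, G3, F#3, moving down a 2nd each time.
Extending down a 2nd: E3 → D3.
So cell 5 is D3 B2 F#3 B2 E2 G2.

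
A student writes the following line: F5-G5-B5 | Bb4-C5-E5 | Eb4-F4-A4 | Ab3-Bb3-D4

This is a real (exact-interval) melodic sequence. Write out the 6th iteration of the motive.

Gb2 Ab2 C3

Unit = 3 notes; the statements start on F5, Bb4, Eb4, Ab3, moving down a 5th each time.
Extending down a 5th: Db3 → Gb2.
From Gb2 the exact shape gives Gb2 Ab2 C3.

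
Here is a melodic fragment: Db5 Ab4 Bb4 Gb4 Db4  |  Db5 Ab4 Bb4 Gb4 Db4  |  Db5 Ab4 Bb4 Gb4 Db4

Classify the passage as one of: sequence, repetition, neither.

repetition

Each 5-note cell is identical (Db5 Ab4 Bb4 Gb4 Db4), restated at the same pitch.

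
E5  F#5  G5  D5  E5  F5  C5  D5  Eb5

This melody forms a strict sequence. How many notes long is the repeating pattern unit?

3

Try groups of 3 (3 cells in 9 notes):
E5 F#5 G5 | D5 E5 F5 | C5 D5 Eb5
Every group is a transposition down a 2nd of the one before; no shorter unit works.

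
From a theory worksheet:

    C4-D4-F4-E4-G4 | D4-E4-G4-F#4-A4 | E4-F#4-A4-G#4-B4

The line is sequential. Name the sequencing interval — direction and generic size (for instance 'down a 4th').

up a 2nd

The 5-note cells begin on C4, D4, E4 — each up a 2nd from the last.
From C4 to D4: up a 2nd.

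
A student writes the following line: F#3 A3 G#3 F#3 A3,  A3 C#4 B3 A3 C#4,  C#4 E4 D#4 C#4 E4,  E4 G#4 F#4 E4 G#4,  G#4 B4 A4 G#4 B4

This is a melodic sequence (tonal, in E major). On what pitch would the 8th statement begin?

F#5

With a 5-note motive the entries are F#3, A3, C#4, E4, G#4, each up a 3rd from the previous.
Extending the heads up a 3rd: B4 → D#5 → F#5.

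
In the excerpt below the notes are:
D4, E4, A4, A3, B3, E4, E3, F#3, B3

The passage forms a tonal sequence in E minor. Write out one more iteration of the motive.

With a 3-note motive the entries are D4, A3, E3, each down a 4th from the previous.
Statement 4 starts on B2 and keeps the same diatonic contour: B2 C3 F#3.

B2 C3 F#3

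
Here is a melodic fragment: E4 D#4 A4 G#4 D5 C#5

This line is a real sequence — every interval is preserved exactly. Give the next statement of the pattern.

G5 F#5

Unit = 2 notes; the statements start on E4, A4, D5, moving up a 4th each time.
Statement 4 starts on G5 and keeps the same exact contour: G5 F#5.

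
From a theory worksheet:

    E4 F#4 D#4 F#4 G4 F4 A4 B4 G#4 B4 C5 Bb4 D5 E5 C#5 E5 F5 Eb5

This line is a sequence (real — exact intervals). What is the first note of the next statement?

G5

Unit = 6 notes; the statements start on E4, A4, D5, moving up a 4th each time.
One more step up a 4th gives G5.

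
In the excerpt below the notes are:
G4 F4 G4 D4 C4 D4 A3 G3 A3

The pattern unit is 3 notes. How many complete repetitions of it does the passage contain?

9 notes in groups of 3 gives 9/3 = 3 statements.
Starts: G4, D4, A3 — each down a 4th.

3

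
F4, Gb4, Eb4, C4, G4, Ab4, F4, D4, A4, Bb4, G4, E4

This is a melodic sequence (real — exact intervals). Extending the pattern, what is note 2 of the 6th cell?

E5

With 4-note cells, note 2 of each statement runs Gb4, Ab4, Bb4.
Carrying that up a 2nd forward: C5 → D5 → E5.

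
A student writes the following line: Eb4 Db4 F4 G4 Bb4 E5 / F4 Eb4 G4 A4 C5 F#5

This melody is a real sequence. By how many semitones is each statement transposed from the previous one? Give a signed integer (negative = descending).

The 6-note cells begin on Eb4, F4 — each up a 2nd from the last.
Eb4→F4 is 65 − 63 = 2 semitones.

2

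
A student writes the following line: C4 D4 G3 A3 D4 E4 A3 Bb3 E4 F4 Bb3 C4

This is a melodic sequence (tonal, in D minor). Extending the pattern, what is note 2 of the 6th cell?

Bb4

Grouping in 4s, the 2nd note of each cell is D4, E4, F4.
Extending up a 2nd: G4 → A4 → Bb4.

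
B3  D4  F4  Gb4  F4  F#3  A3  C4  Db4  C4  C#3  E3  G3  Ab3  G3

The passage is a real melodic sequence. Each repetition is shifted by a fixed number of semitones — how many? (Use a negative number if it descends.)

With a 5-note motive the entries are B3, F#3, C#3, each down a 4th from the previous.
B3→F#3 is 54 − 59 = -5 semitones.

-5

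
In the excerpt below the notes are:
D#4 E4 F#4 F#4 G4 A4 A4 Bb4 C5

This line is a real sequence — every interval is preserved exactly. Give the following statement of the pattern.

The 3-note cells begin on D#4, F#4, A4 — each up a 3rd from the last.
From C5 the exact shape gives C5 Db5 Eb5.

C5 Db5 Eb5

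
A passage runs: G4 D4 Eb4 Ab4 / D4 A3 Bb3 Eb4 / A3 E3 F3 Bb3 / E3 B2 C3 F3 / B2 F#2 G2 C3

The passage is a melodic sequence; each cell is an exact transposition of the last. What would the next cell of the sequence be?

F#2 C#2 D2 G2

Unit = 4 notes; the statements start on G4, D4, A3, E3, B2, moving down a 4th each time.
Statement 6 starts on F#2 and keeps the same exact contour: F#2 C#2 D2 G2.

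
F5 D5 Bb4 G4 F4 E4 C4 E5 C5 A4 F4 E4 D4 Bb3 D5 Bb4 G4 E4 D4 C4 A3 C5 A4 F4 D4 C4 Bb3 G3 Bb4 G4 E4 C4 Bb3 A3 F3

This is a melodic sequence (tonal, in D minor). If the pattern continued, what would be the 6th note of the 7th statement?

F3

With 7-note cells, note 6 of each statement runs E4, D4, C4, Bb3, A3.
Extending down a 2nd: G3 → F3.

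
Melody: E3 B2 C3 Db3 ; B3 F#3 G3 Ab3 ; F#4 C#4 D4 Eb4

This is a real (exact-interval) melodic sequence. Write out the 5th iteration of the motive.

With a 4-note motive the entries are E3, B3, F#4, each up a 5th from the previous.
Extending up a 5th: C#5 → G#5.
So cell 5 is G#5 D#5 E5 F5.

G#5 D#5 E5 F5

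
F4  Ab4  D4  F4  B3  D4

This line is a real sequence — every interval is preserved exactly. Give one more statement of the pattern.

G#3 B3

With a 2-note motive the entries are F4, D4, B3, each down a 3rd from the previous.
Statement 4 starts on G#3 and keeps the same exact contour: G#3 B3.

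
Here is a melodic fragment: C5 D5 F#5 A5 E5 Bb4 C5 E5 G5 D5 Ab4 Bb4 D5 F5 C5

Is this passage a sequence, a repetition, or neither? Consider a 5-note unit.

Each 5-note cell is the previous one transposed down a 2nd.

sequence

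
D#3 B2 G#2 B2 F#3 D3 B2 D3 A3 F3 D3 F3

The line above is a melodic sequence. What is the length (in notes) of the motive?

12 notes total. Splitting into 3 groups of 4:
D#3 B2 G#2 B2 | F#3 D3 B2 D3 | A3 F3 D3 F3
Each cell is the previous one up a 3rd — so the unit is 4 notes.

4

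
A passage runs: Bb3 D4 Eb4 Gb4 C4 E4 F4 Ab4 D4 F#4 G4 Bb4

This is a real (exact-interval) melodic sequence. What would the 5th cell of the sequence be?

Unit = 4 notes; the statements start on Bb3, C4, D4, moving up a 2nd each time.
Extending up a 2nd: E4 → F#4.
So cell 5 is F#4 A#4 B4 D5.

F#4 A#4 B4 D5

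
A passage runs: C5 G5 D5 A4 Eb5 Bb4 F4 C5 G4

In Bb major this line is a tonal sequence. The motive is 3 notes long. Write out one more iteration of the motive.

D4 A4 Eb4

With a 3-note motive the entries are C5, A4, F4, each down a 3rd from the previous.
From D4 the diatonic shape gives D4 A4 Eb4.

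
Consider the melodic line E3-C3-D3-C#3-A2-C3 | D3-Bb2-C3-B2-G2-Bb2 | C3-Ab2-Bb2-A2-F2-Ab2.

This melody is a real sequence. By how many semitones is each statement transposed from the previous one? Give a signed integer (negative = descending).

-2

Taking 6-note groups, the heads are E3, D3, C3: the pattern moves down a 2nd.
E3 to D3 spans -2 semitones.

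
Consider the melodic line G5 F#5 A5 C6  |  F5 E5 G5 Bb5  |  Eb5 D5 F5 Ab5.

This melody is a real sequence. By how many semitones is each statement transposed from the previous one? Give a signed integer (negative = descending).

-2

Unit = 4 notes; the statements start on G5, F5, Eb5, moving down a 2nd each time.
Counting half-steps from G5 to F5: -2.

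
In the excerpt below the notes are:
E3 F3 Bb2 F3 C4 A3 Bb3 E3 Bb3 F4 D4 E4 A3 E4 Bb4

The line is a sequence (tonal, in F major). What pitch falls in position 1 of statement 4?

Grouping in 5s, the 1st note of each cell is E3, A3, D4.
From D4, up a 4th gives G4.

G4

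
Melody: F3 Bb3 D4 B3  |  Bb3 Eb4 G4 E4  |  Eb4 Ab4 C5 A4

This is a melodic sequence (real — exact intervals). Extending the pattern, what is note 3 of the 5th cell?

The unit is 4 notes. Position-3 pitches of the 3 shown cells: D4, G4, C5.
Carrying that up a 4th forward: F5 → Bb5.

Bb5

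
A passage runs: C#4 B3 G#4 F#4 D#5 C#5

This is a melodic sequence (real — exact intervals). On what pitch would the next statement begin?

A#5

The 2-note cells begin on C#4, G#4, D#5 — each up a 5th from the last.
One more step up a 5th gives A#5.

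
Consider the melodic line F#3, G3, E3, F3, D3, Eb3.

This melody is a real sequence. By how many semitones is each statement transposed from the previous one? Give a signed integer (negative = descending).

Unit = 2 notes; the statements start on F#3, E3, D3, moving down a 2nd each time.
F#3→E3 is 52 − 54 = -2 semitones.

-2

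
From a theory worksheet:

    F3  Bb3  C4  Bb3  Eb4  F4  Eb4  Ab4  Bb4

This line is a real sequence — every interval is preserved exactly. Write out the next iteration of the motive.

With a 3-note motive the entries are F3, Bb3, Eb4, each up a 4th from the previous.
From Ab4 the exact shape gives Ab4 Db5 Eb5.

Ab4 Db5 Eb5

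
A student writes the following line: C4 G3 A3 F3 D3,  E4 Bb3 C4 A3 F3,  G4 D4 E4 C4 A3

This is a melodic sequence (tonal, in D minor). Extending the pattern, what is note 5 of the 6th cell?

G4

The unit is 5 notes. Position-5 pitches of the 3 shown cells: D3, F3, A3.
Each moves up a 3rd. Continuing: C4 → E4 → G4.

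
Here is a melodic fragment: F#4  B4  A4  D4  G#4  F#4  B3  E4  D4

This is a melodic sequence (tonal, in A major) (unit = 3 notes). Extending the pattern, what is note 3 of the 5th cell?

G#3

With 3-note cells, note 3 of each statement runs A4, F#4, D4.
Each moves down a 3rd. Continuing: B3 → G#3.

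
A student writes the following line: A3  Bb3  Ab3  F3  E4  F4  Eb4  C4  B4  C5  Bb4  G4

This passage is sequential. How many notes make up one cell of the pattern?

4

Try groups of 4 (3 cells in 12 notes):
A3 Bb3 Ab3 F3 | E4 F4 Eb4 C4 | B4 C5 Bb4 G4
Each cell is the previous one up a 5th — so the unit is 4 notes.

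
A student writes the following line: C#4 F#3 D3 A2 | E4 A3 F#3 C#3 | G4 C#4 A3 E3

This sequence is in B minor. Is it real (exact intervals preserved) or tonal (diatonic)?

tonal

Every note is diatonic to B minor.
Cell 1 has -4 semitones from note 2 to 3, but cell 2 has -3 — the interval quality changes while the contour stays the same, which is the hallmark of a tonal sequence.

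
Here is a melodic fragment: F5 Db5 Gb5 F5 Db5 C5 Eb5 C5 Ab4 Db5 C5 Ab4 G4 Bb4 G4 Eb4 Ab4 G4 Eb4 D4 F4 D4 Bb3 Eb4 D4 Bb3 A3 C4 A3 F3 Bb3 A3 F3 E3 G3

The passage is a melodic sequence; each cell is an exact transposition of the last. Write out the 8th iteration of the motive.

F#2 D2 G2 F#2 D2 C#2 E2

With a 7-note motive the entries are F5, C5, G4, D4, A3, each down a 4th from the previous.
Extending down a 4th: E3 → B2 → F#2.
So cell 8 is F#2 D2 G2 F#2 D2 C#2 E2.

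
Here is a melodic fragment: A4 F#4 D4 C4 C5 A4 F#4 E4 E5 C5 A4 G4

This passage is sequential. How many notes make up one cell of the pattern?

There are 12 notes; a 4-note unit gives 3 cells:
A4 F#4 D4 C4 | C5 A4 F#4 E4 | E5 C5 A4 G4
That's a consistent up a 3rd shift per cell, and no other grouping gives one.

4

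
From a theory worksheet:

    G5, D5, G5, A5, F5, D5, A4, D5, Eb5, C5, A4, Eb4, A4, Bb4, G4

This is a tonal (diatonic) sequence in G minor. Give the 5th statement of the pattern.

Unit = 5 notes; the statements start on G5, D5, A4, moving down a 4th each time.
Continuing the starts: Eb4 → Bb3.
From Bb3 the diatonic shape gives Bb3 F3 Bb3 C4 A3.

Bb3 F3 Bb3 C4 A3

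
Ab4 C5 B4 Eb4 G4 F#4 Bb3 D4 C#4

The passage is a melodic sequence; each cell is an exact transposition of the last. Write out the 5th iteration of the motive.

C3 E3 D#3

With a 3-note motive the entries are Ab4, Eb4, Bb3, each down a 4th from the previous.
Carrying on: F3 → C3.
Statement 5 starts on C3 and keeps the same exact contour: C3 E3 D#3.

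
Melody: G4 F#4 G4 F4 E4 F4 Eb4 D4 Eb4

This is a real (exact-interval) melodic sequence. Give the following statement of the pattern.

Db4 C4 Db4

With a 3-note motive the entries are G4, F4, Eb4, each down a 2nd from the previous.
From Db4 the exact shape gives Db4 C4 Db4.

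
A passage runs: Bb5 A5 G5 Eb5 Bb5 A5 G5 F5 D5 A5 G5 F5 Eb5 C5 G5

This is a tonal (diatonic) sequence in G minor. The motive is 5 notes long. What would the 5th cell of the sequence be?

Unit = 5 notes; the statements start on Bb5, A5, G5, moving down a 2nd each time.
Continuing the starts: F5 → Eb5.
So cell 5 is Eb5 D5 C5 A4 Eb5.

Eb5 D5 C5 A4 Eb5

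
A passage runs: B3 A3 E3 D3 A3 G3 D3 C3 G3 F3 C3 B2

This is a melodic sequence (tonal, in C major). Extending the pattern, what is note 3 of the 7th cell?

The unit is 4 notes. Position-3 pitches of the 3 shown cells: E3, D3, C3.
Carrying that down a 2nd forward: B2 → A2 → G2 → F2.

F2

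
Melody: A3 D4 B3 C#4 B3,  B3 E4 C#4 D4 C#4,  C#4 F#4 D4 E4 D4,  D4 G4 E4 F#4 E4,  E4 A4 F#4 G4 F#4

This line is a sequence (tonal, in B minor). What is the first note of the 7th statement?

G4

The 5-note cells begin on A3, B3, C#4, D4, E4 — each up a 2nd from the last.
Extending the heads up a 2nd: F#4 → G4.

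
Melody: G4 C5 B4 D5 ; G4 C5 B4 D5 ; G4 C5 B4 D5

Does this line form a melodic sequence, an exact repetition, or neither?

repetition

Each 4-note cell is identical (G4 C5 B4 D5), restated at the same pitch.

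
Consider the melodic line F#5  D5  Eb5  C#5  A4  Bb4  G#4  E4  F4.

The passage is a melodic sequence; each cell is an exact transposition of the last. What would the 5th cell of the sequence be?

A#3 F#3 G3

The 3-note cells begin on F#5, C#5, G#4 — each down a 4th from the last.
Extending down a 4th: D#4 → A#3.
So cell 5 is A#3 F#3 G3.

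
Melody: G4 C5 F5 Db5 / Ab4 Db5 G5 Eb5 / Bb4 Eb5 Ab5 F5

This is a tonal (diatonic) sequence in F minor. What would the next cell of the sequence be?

Unit = 4 notes; the statements start on G4, Ab4, Bb4, moving up a 2nd each time.
Statement 4 starts on C5 and keeps the same diatonic contour: C5 F5 Bb5 G5.

C5 F5 Bb5 G5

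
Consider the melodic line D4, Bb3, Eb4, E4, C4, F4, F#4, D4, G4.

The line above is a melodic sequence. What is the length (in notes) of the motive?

There are 9 notes; a 3-note unit gives 3 cells:
D4 Bb3 Eb4 | E4 C4 F4 | F#4 D4 G4
Each cell is the previous one up a 2nd — so the unit is 3 notes.

3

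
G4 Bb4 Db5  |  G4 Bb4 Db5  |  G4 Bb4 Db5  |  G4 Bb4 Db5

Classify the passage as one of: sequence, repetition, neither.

repetition

Each 3-note cell is identical (G4 Bb4 Db5), restated at the same pitch.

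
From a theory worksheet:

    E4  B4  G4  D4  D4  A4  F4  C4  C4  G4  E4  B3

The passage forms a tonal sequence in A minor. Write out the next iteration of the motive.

B3 F4 D4 A3

Taking 4-note groups, the heads are E4, D4, C4: the pattern moves down a 2nd.
From B3 the diatonic shape gives B3 F4 D4 A3.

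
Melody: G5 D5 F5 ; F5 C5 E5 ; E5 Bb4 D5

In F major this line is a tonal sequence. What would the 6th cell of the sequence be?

Bb4 F4 A4

With a 3-note motive the entries are G5, F5, E5, each down a 2nd from the previous.
Carrying on: D5 → C5 → Bb4.
Statement 6 starts on Bb4 and keeps the same diatonic contour: Bb4 F4 A4.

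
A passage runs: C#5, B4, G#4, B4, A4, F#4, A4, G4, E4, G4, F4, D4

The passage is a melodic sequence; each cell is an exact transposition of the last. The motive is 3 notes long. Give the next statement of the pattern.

With a 3-note motive the entries are C#5, B4, A4, G4, each down a 2nd from the previous.
Statement 5 starts on F4 and keeps the same exact contour: F4 Eb4 C4.

F4 Eb4 C4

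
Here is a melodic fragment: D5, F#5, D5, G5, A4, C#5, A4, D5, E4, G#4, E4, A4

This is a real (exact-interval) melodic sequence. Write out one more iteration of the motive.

Unit = 4 notes; the statements start on D5, A4, E4, moving down a 4th each time.
So cell 4 is B3 D#4 B3 E4.

B3 D#4 B3 E4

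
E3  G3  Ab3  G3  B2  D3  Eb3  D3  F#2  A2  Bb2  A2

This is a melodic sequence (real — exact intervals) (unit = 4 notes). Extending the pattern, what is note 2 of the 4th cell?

E2

With 4-note cells, note 2 of each statement runs G3, D3, A2.
One more down a 4th gives E2.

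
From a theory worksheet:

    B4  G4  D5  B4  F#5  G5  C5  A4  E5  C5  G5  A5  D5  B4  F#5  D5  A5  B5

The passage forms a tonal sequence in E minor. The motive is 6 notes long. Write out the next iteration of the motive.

E5 C5 G5 E5 B5 C6

Taking 6-note groups, the heads are B4, C5, D5: the pattern moves up a 2nd.
From E5 the diatonic shape gives E5 C5 G5 E5 B5 C6.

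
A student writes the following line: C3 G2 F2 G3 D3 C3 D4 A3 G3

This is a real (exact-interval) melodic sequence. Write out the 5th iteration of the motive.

Taking 3-note groups, the heads are C3, G3, D4: the pattern moves up a 5th.
Carrying on: A4 → E5.
From E5 the exact shape gives E5 B4 A4.

E5 B4 A4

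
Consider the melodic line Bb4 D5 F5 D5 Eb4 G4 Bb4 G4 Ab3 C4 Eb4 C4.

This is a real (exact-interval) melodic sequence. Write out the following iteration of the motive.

Unit = 4 notes; the statements start on Bb4, Eb4, Ab3, moving down a 5th each time.
So cell 4 is Db3 F3 Ab3 F3.

Db3 F3 Ab3 F3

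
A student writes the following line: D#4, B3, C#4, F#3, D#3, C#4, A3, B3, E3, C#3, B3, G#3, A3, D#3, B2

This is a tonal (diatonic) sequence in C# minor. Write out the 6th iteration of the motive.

Unit = 5 notes; the statements start on D#4, C#4, B3, moving down a 2nd each time.
Carrying on: A3 → G#3 → F#3.
From F#3 the diatonic shape gives F#3 D#3 E3 A2 F#2.

F#3 D#3 E3 A2 F#2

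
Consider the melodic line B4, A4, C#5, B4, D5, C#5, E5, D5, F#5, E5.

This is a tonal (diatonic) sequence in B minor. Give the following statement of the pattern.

G5 F#5

Unit = 2 notes; the statements start on B4, C#5, D5, E5, F#5, moving up a 2nd each time.
Statement 6 starts on G5 and keeps the same diatonic contour: G5 F#5.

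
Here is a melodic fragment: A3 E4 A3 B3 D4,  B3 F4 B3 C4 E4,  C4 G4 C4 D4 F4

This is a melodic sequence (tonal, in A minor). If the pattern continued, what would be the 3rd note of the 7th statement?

G4

Grouping in 5s, the 3rd note of each cell is A3, B3, C4.
Extending up a 2nd: D4 → E4 → F4 → G4.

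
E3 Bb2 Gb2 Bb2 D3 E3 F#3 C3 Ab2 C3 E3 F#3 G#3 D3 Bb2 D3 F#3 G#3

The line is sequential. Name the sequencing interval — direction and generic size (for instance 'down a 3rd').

Unit = 6 notes; the statements start on E3, F#3, G#3, moving up a 2nd each time.
E3 to F#3 is up a 2nd.

up a 2nd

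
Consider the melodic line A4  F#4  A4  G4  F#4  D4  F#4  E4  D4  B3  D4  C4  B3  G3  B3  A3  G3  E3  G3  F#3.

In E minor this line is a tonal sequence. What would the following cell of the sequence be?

E3 C3 E3 D3

Taking 4-note groups, the heads are A4, F#4, D4, B3, G3: the pattern moves down a 3rd.
From E3 the diatonic shape gives E3 C3 E3 D3.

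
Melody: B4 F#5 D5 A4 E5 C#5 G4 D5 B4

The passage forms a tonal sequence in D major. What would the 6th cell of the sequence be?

D4 A4 F#4

Unit = 3 notes; the statements start on B4, A4, G4, moving down a 2nd each time.
Extending down a 2nd: F#4 → E4 → D4.
So cell 6 is D4 A4 F#4.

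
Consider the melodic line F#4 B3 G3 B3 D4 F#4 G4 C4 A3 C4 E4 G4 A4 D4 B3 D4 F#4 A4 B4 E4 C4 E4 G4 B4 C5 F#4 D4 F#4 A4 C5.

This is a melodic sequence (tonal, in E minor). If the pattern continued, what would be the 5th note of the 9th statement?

Grouping in 6s, the 5th note of each cell is D4, E4, F#4, G4, A4.
Each moves up a 2nd. Continuing: B4 → C5 → D5 → E5.

E5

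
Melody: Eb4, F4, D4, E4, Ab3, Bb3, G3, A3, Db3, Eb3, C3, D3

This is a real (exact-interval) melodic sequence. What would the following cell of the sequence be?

The 4-note cells begin on Eb4, Ab3, Db3 — each down a 5th from the last.
So cell 4 is Gb2 Ab2 F2 G2.

Gb2 Ab2 F2 G2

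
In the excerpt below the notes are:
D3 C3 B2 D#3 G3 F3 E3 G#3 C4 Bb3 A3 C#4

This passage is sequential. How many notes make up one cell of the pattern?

4

12 notes total. Splitting into 3 groups of 4:
D3 C3 B2 D#3 | G3 F3 E3 G#3 | C4 Bb3 A3 C#4
Each cell is the previous one up a 4th — so the unit is 4 notes.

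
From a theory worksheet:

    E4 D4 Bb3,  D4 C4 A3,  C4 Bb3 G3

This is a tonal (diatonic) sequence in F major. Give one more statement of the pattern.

With a 3-note motive the entries are E4, D4, C4, each down a 2nd from the previous.
Statement 4 starts on Bb3 and keeps the same diatonic contour: Bb3 A3 F3.

Bb3 A3 F3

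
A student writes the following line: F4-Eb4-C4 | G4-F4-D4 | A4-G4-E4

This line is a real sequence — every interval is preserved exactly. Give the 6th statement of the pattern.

D#5 C#5 A#4

Taking 3-note groups, the heads are F4, G4, A4: the pattern moves up a 2nd.
Continuing the starts: B4 → C#5 → D#5.
From D#5 the exact shape gives D#5 C#5 A#4.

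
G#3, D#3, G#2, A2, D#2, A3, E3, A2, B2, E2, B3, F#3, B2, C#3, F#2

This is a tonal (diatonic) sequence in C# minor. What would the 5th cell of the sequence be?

D#4 A3 D#3 E3 A2

With a 5-note motive the entries are G#3, A3, B3, each up a 2nd from the previous.
Extending up a 2nd: C#4 → D#4.
So cell 5 is D#4 A3 D#3 E3 A2.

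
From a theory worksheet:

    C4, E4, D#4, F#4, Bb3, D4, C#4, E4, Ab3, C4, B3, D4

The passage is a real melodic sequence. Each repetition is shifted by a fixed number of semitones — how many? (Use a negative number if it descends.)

-2

Taking 4-note groups, the heads are C4, Bb3, Ab3: the pattern moves down a 2nd.
Counting half-steps from C4 to Bb3: -2.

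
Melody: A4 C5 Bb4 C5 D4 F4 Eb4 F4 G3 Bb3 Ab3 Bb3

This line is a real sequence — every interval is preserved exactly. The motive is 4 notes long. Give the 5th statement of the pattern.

With a 4-note motive the entries are A4, D4, G3, each down a 5th from the previous.
Extending down a 5th: C3 → F2.
From F2 the exact shape gives F2 Ab2 Gb2 Ab2.

F2 Ab2 Gb2 Ab2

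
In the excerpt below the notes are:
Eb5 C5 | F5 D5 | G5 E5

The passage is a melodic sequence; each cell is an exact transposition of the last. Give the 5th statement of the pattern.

Unit = 2 notes; the statements start on Eb5, F5, G5, moving up a 2nd each time.
Continuing the starts: A5 → B5.
So cell 5 is B5 G#5.

B5 G#5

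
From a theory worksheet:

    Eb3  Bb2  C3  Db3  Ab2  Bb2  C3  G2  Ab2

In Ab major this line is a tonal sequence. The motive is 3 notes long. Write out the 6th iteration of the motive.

Unit = 3 notes; the statements start on Eb3, Db3, C3, moving down a 2nd each time.
Continuing the starts: Bb2 → Ab2 → G2.
So cell 6 is G2 Db2 Eb2.

G2 Db2 Eb2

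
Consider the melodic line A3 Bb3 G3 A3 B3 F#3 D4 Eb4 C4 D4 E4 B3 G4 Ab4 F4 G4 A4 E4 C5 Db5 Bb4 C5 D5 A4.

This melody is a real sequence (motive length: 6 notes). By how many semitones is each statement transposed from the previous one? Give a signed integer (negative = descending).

Unit = 6 notes; the statements start on A3, D4, G4, C5, moving up a 4th each time.
A3→D4 is 62 − 57 = 5 semitones.

5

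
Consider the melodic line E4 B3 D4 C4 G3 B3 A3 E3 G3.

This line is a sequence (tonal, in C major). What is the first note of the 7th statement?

Unit = 3 notes; the statements start on E4, C4, A3, moving down a 3rd each time.
Extending the heads down a 3rd: F3 → D3 → B2 → G2.

G2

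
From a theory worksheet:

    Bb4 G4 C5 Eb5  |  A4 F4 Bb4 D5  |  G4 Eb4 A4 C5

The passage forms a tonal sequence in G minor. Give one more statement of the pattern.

F4 D4 G4 Bb4

With a 4-note motive the entries are Bb4, A4, G4, each down a 2nd from the previous.
From F4 the diatonic shape gives F4 D4 G4 Bb4.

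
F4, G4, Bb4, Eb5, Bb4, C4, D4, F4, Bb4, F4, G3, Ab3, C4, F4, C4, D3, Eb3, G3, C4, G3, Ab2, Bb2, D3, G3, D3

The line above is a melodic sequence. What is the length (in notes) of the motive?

5

There are 25 notes; a 5-note unit gives 5 cells:
F4 G4 Bb4 Eb5 Bb4 | C4 D4 F4 Bb4 F4 | G3 Ab3 C4 F4 C4 | D3 Eb3 G3 C4 G3 | Ab2 Bb2 D3 G3 D3
Every group is a transposition down a 4th of the one before; no shorter unit works.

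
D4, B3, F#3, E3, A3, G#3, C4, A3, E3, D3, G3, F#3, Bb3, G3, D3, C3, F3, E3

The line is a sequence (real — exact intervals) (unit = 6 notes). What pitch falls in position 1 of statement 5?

Grouping in 6s, the 1st note of each cell is D4, C4, Bb3.
Each moves down a 2nd. Continuing: Ab3 → Gb3.

Gb3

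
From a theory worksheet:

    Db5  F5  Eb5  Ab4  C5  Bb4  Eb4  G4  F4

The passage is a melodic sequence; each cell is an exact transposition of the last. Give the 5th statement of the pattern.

The 3-note cells begin on Db5, Ab4, Eb4 — each down a 4th from the last.
Extending down a 4th: Bb3 → F3.
Statement 5 starts on F3 and keeps the same exact contour: F3 A3 G3.

F3 A3 G3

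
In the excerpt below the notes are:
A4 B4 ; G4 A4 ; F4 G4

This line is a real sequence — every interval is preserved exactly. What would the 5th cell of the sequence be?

Db4 Eb4

The 2-note cells begin on A4, G4, F4 — each down a 2nd from the last.
Extending down a 2nd: Eb4 → Db4.
So cell 5 is Db4 Eb4.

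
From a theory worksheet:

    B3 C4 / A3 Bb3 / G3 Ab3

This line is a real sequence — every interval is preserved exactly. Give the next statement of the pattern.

F3 Gb3

Taking 2-note groups, the heads are B3, A3, G3: the pattern moves down a 2nd.
Statement 4 starts on F3 and keeps the same exact contour: F3 Gb3.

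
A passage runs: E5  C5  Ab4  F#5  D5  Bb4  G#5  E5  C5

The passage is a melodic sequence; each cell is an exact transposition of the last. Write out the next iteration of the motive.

With a 3-note motive the entries are E5, F#5, G#5, each up a 2nd from the previous.
Statement 4 starts on A#5 and keeps the same exact contour: A#5 F#5 D5.

A#5 F#5 D5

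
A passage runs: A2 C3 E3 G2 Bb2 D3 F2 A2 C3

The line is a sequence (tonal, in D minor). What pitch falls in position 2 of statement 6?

With 3-note cells, note 2 of each statement runs C3, Bb2, A2.
Each moves down a 2nd. Continuing: G2 → F2 → E2.

E2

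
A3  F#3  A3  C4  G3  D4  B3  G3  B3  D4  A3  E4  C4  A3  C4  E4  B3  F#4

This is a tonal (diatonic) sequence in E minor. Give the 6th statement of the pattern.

Taking 6-note groups, the heads are A3, B3, C4: the pattern moves up a 2nd.
Extending up a 2nd: D4 → E4 → F#4.
From F#4 the diatonic shape gives F#4 D4 F#4 A4 E4 B4.

F#4 D4 F#4 A4 E4 B4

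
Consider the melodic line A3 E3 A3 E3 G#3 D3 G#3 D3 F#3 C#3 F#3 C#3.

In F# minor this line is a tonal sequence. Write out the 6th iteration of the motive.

Unit = 4 notes; the statements start on A3, G#3, F#3, moving down a 2nd each time.
Continuing the starts: E3 → D3 → C#3.
From C#3 the diatonic shape gives C#3 G#2 C#3 G#2.

C#3 G#2 C#3 G#2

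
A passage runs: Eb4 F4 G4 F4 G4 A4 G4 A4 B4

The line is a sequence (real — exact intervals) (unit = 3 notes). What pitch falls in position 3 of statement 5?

D#5

With 3-note cells, note 3 of each statement runs G4, A4, B4.
Extending up a 2nd: C#5 → D#5.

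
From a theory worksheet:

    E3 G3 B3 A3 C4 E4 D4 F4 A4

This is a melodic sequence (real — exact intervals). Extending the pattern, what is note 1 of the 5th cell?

Grouping in 3s, the 1st note of each cell is E3, A3, D4.
Each moves up a 4th. Continuing: G4 → C5.

C5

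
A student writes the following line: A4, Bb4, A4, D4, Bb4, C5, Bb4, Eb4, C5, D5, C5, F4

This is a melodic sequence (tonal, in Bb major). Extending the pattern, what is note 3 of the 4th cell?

D5

The unit is 4 notes. Position-3 pitches of the 3 shown cells: A4, Bb4, C5.
Each moves up a 2nd; the next is D5.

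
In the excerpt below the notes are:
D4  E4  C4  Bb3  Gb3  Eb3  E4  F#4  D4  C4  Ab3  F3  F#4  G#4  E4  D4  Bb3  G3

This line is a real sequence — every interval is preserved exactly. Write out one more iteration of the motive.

G#4 A#4 F#4 E4 C4 A3

Taking 6-note groups, the heads are D4, E4, F#4: the pattern moves up a 2nd.
So cell 4 is G#4 A#4 F#4 E4 C4 A3.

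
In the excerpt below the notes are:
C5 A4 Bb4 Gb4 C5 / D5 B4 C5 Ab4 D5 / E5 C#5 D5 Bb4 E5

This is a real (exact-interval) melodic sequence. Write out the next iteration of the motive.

F#5 D#5 E5 C5 F#5

The 5-note cells begin on C5, D5, E5 — each up a 2nd from the last.
Statement 4 starts on F#5 and keeps the same exact contour: F#5 D#5 E5 C5 F#5.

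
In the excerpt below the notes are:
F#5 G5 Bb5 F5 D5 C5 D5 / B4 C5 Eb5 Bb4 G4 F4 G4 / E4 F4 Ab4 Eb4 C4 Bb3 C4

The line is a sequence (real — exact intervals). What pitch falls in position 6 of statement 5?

Grouping in 7s, the 6th note of each cell is C5, F4, Bb3.
Each moves down a 5th. Continuing: Eb3 → Ab2.

Ab2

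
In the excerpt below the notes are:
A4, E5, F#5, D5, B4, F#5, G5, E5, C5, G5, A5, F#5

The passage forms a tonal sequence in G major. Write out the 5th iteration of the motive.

E5 B5 C6 A5

With a 4-note motive the entries are A4, B4, C5, each up a 2nd from the previous.
Extending up a 2nd: D5 → E5.
So cell 5 is E5 B5 C6 A5.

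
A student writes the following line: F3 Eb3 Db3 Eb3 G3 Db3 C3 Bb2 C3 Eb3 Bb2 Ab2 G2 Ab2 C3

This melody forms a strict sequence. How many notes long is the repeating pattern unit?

5

15 notes total. Splitting into 3 groups of 5:
F3 Eb3 Db3 Eb3 G3 | Db3 C3 Bb2 C3 Eb3 | Bb2 Ab2 G2 Ab2 C3
Every group is a transposition down a 3rd of the one before; no shorter unit works.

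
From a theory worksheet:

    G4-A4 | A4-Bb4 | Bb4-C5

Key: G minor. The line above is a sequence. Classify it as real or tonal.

tonal

Every note is diatonic to G minor.
Cell 1 has +2 semitones from note 1 to 2, but cell 2 has +1 — the interval quality changes while the contour stays the same, which is the hallmark of a tonal sequence.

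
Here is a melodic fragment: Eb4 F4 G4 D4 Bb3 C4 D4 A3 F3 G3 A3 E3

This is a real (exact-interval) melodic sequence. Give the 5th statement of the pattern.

G2 A2 B2 F#2

The 4-note cells begin on Eb4, Bb3, F3 — each down a 4th from the last.
Continuing the starts: C3 → G2.
Statement 5 starts on G2 and keeps the same exact contour: G2 A2 B2 F#2.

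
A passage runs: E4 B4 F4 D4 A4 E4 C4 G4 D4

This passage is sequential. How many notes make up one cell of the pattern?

9 notes total. Splitting into 3 groups of 3:
E4 B4 F4 | D4 A4 E4 | C4 G4 D4
Every group is a transposition down a 2nd of the one before; no shorter unit works.

3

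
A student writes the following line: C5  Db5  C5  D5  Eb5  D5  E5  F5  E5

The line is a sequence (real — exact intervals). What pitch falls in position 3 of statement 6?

Grouping in 3s, the 3rd note of each cell is C5, D5, E5.
Extending up a 2nd: F#5 → G#5 → A#5.

A#5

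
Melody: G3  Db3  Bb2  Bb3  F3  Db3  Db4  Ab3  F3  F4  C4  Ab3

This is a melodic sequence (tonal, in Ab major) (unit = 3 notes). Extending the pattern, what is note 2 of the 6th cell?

Grouping in 3s, the 2nd note of each cell is Db3, F3, Ab3, C4.
Extending up a 3rd: Eb4 → G4.

G4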